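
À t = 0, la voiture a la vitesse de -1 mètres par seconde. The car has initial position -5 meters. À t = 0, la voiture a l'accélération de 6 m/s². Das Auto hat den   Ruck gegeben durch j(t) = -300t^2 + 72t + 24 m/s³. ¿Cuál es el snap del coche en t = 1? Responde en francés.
En partant du jerk j(t) = -300·t^2 + 72·t + 24, nous prenons 1 dérivée. En prenant d/dt de j(t), nous trouvons s(t) = 72 - 600·t. De l'équation du snap s(t) = 72 - 600·t, nous substituons t = 1 pour obtenir s = -528.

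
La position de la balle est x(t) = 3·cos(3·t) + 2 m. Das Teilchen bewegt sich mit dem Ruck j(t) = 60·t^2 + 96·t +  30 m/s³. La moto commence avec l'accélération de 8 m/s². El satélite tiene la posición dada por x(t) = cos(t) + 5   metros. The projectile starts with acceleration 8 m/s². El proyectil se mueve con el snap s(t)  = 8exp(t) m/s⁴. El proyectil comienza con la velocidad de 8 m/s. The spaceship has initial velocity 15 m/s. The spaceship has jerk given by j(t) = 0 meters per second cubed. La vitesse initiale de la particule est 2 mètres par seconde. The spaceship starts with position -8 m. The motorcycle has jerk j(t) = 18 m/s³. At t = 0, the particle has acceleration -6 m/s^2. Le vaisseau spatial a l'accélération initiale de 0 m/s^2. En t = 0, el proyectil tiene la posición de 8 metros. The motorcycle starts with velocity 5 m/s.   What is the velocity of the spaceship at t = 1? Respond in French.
Nous devons trouver la primitive de notre équation du jerk j(t) = 0 2 fois. En prenant ∫j(t)dt et en appliquant a(0) = 0, nous trouvons a(t) = 0. En prenant ∫a(t)dt et en appliquant v(0) = 15, nous trouvons v(t) = 15. De l'équation de la vitesse v(t) = 15, nous substituons t = 1 pour obtenir v = 15.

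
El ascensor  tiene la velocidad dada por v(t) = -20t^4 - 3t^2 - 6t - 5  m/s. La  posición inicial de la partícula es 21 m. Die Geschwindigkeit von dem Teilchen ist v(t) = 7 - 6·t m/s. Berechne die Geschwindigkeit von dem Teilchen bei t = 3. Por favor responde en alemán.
Aus der Gleichung für die Geschwindigkeit v(t) = 7 - 6·t, setzen wir t = 3 ein und erhalten v = -11.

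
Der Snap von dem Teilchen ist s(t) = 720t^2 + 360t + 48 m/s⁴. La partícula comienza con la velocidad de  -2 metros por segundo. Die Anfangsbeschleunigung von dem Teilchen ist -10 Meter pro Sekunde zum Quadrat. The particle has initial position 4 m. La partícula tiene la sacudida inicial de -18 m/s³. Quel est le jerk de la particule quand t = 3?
Pour résoudre ceci, nous devons prendre 1 intégrale de notre équation du snap s(t) = 720·t^2 + 360·t + 48. En prenant ∫s(t)dt et en appliquant j(0) = -18, nous trouvons j(t) = 240·t^3 + 180·t^2 + 48·t - 18. De l'équation du jerk j(t) = 240·t^3 + 180·t^2 + 48·t - 18, nous substituons t = 3 pour obtenir j = 8226.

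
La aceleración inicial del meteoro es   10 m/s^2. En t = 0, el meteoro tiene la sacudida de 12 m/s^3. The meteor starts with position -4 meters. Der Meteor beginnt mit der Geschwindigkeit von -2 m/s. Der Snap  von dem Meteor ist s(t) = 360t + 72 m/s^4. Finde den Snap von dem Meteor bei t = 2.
Wir haben den Snap s(t) = 360·t + 72. Durch Einsetzen von t = 2: s(2) = 792.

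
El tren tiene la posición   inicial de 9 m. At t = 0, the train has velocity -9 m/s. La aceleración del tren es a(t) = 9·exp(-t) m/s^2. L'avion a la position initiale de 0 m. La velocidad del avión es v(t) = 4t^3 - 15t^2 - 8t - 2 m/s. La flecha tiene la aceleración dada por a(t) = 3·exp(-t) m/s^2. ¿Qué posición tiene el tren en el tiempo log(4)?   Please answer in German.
Wir müssen unsere Gleichung für die Beschleunigung a(t) = 9·exp(-t) 2-mal integrieren. Durch Integration von der Beschleunigung und Verwendung der Anfangsbedingung v(0) = -9, erhalten wir v(t) = -9·exp(-t). Mit ∫v(t)dt und Anwendung von x(0) = 9, finden wir x(t) = 9·exp(-t). Wir haben die Position x(t) = 9·exp(-t). Durch Einsetzen von t = log(4): x(log(4)) = 9/4.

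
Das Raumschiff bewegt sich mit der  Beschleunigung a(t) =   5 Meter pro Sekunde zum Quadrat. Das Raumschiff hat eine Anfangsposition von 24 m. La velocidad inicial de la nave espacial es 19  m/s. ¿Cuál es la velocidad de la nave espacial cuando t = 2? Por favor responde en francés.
En partant de l'accélération a(t) = 5, nous prenons 1 intégrale. En prenant ∫a(t)dt et en appliquant v(0) = 19, nous trouvons v(t) = 5·t + 19. Nous avons la vitesse v(t) = 5·t + 19. En substituant t = 2: v(2) = 29.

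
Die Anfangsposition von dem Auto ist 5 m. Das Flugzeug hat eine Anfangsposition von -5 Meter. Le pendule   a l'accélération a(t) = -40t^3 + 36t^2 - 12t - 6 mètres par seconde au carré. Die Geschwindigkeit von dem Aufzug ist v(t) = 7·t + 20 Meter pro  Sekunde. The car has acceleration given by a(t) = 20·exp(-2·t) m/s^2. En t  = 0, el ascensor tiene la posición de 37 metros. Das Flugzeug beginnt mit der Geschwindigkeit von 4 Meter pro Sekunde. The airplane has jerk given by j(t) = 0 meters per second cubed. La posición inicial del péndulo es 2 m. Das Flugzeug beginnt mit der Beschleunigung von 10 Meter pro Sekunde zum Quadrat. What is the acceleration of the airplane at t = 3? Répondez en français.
Pour résoudre ceci, nous devons prendre 1 intégrale de notre équation du jerk j(t) = 0. La primitive du jerk, avec a(0) = 10, donne l'accélération: a(t) = 10. En utilisant a(t) = 10 et en substituant t = 3, nous trouvons a = 10.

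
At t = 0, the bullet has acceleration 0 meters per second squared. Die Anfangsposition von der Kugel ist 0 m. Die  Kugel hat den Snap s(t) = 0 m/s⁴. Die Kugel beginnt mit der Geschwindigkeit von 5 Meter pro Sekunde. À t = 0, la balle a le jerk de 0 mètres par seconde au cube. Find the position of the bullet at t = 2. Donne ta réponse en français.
Nous devons trouver la primitive de notre équation du snap s(t) = 0 4 fois. En intégrant le snap et en utilisant la condition initiale j(0) = 0, nous obtenons j(t) = 0. En prenant ∫j(t)dt et en appliquant a(0) = 0, nous trouvons a(t) = 0. L'intégrale de l'accélération est la vitesse. En utilisant v(0) = 5, nous obtenons v(t) = 5. L'intégrale de la vitesse, avec x(0) = 0, donne la position: x(t) = 5·t. Nous avons la position x(t) = 5·t. En substituant t = 2: x(2) = 10.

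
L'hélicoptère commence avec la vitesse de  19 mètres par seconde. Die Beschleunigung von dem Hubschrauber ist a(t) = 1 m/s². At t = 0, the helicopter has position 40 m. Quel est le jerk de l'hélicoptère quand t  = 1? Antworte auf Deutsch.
Wir müssen unsere Gleichung für die Beschleunigung a(t) = 1 1-mal ableiten. Die Ableitung von der Beschleunigung ergibt den Ruck: j(t) = 0. Wir haben den Ruck j(t) = 0. Durch Einsetzen von t = 1: j(1) = 0.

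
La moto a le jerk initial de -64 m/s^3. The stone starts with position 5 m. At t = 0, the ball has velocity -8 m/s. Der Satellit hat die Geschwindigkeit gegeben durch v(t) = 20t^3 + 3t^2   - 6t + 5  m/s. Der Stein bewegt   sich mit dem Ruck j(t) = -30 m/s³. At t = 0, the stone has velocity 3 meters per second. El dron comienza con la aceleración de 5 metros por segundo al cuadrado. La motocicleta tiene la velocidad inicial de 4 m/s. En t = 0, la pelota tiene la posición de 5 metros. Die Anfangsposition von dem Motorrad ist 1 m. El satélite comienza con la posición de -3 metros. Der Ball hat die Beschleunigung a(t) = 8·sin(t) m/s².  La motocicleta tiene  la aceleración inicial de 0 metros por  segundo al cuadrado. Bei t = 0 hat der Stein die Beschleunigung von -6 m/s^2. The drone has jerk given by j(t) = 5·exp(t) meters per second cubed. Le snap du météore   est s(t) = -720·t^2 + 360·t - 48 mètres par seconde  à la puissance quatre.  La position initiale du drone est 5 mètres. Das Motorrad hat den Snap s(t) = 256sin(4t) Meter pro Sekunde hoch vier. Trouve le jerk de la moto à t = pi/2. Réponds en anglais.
We need to integrate our snap equation s(t) = 256·sin(4·t) 1 time. The integral of snap, with j(0) = -64, gives jerk: j(t) = -64·cos(4·t). Using j(t) = -64·cos(4·t) and substituting t = pi/2, we find j = -64.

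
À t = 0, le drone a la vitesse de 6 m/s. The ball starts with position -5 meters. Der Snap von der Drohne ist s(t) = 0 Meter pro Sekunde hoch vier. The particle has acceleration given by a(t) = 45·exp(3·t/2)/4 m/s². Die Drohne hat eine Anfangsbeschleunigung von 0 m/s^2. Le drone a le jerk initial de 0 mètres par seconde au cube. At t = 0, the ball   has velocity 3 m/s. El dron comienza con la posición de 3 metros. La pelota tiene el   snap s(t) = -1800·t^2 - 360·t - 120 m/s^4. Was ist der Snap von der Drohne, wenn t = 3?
Wir haben den Snap s(t) = 0. Durch Einsetzen von t = 3: s(3) = 0.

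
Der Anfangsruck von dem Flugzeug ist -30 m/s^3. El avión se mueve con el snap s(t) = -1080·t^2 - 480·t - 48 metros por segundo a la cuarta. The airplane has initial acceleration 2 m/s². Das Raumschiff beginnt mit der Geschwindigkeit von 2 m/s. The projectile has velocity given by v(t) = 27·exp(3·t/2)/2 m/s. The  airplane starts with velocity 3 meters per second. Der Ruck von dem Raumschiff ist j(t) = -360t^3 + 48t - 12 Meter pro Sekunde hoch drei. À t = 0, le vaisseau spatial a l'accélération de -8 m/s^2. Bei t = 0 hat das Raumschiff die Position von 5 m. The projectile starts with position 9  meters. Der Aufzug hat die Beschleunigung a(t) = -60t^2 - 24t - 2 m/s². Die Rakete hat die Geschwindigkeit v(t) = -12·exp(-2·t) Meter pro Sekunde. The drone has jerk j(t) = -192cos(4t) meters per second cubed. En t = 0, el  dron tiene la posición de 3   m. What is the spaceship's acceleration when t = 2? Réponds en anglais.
Starting from jerk j(t) = -360·t^3 + 48·t - 12, we take 1 integral. Taking ∫j(t)dt and applying a(0) = -8, we find a(t) = -90·t^4 + 24·t^2 - 12·t - 8. From the given acceleration equation a(t) = -90·t^4 + 24·t^2 - 12·t - 8, we substitute t = 2 to get a = -1376.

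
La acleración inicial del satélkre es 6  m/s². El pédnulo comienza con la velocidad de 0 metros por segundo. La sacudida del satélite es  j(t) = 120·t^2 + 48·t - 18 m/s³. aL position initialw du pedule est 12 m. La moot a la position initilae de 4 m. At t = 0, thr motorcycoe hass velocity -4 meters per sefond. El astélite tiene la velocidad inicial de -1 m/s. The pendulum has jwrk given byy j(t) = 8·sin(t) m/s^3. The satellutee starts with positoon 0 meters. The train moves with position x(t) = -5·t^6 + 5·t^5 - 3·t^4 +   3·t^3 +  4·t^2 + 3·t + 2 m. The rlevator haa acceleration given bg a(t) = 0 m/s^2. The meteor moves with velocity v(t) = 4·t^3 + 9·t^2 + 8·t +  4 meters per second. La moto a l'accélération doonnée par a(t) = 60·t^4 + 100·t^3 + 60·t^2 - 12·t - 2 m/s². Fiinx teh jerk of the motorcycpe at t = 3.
Starting from acceleration a(t) = 60·t^4 + 100·t^3 + 60·t^2 - 12·t - 2, we take 1 derivative. The derivative of acceleration gives jerk: j(t) = 240·t^3 + 300·t^2 + 120·t - 12. From the given jerk equation j(t) = 240·t^3 + 300·t^2 + 120·t - 12, we substitute t = 3 to get j = 9528.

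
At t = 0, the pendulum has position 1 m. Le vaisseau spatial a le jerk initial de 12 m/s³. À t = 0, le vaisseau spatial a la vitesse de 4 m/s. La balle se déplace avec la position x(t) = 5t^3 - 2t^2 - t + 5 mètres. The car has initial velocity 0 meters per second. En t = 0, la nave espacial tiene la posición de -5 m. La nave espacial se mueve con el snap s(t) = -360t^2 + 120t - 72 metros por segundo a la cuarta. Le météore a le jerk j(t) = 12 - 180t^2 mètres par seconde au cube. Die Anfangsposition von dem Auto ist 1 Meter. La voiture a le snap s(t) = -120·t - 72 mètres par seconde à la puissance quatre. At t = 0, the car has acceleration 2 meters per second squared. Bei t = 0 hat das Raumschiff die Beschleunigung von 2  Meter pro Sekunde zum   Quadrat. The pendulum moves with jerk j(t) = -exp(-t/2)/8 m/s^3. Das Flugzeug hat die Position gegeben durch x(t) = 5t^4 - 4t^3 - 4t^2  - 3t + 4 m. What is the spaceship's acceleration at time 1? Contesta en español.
Debemos encontrar la antiderivada de nuestra ecuación del snap s(t) = -360·t^2 + 120·t - 72 2 veces. La integral del snap, con j(0) = 12, da la sacudida: j(t) = -120·t^3 + 60·t^2 - 72·t + 12. Integrando la sacudida y usando la condición inicial a(0) = 2, obtenemos a(t) = -30·t^4 + 20·t^3 - 36·t^2 + 12·t + 2. Usando a(t) = -30·t^4 + 20·t^3 - 36·t^2 + 12·t + 2 y sustituyendo t = 1, encontramos a = -32.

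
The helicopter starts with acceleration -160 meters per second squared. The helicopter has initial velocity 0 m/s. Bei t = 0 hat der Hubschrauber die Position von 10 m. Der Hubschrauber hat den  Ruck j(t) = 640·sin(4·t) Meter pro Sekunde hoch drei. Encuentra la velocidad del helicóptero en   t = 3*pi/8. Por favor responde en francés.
Nous devons trouver l'intégrale de notre équation du jerk j(t) = 640·sin(4·t) 2 fois. La primitive du jerk, avec a(0) = -160, donne l'accélération: a(t) = -160·cos(4·t). En intégrant l'accélération et en utilisant la condition initiale v(0) = 0, nous obtenons v(t) = -40·sin(4·t). Nous avons la vitesse v(t) = -40·sin(4·t). En substituant t = 3*pi/8: v(3*pi/8) = 40.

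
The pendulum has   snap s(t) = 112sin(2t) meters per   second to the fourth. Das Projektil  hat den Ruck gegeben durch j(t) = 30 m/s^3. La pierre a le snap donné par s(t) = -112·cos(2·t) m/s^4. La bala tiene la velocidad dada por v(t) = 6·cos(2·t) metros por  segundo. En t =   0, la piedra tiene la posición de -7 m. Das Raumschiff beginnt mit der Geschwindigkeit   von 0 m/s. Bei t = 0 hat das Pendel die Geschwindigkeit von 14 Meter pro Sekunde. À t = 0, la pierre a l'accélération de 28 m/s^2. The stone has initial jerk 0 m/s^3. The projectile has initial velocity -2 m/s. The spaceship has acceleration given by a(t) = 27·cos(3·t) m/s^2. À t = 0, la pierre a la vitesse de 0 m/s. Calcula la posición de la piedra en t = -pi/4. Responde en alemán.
Ausgehend von dem Snap s(t) = -112·cos(2·t), nehmen wir 4 Integrale. Durch Integration von dem Snap und Verwendung der Anfangsbedingung j(0) = 0, erhalten wir j(t) = -56·sin(2·t). Das Integral von dem Ruck ist die Beschleunigung. Mit a(0) = 28 erhalten wir a(t) = 28·cos(2·t). Das Integral von der Beschleunigung ist die Geschwindigkeit. Mit v(0) = 0 erhalten wir v(t) = 14·sin(2·t). Durch Integration von der Geschwindigkeit und Verwendung der Anfangsbedingung x(0) = -7, erhalten wir x(t) = -7·cos(2·t). Wir haben die Position x(t) = -7·cos(2·t). Durch Einsetzen von t = -pi/4: x(-pi/4) = 0.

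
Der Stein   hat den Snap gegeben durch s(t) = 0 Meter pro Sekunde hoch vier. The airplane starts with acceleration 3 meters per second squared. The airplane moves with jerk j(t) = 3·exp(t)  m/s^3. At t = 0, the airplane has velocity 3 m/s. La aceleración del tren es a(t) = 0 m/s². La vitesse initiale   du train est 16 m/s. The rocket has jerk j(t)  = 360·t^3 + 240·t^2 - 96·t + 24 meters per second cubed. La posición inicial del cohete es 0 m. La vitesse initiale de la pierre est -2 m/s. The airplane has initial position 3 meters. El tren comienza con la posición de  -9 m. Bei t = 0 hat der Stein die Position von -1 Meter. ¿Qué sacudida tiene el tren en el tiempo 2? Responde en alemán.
Um dies zu lösen, müssen wir 1 Ableitung unserer Gleichung für die Beschleunigung a(t) = 0 nehmen. Durch Ableiten von der Beschleunigung erhalten wir den Ruck: j(t) = 0. Wir haben den Ruck j(t) = 0. Durch Einsetzen von t = 2: j(2) = 0.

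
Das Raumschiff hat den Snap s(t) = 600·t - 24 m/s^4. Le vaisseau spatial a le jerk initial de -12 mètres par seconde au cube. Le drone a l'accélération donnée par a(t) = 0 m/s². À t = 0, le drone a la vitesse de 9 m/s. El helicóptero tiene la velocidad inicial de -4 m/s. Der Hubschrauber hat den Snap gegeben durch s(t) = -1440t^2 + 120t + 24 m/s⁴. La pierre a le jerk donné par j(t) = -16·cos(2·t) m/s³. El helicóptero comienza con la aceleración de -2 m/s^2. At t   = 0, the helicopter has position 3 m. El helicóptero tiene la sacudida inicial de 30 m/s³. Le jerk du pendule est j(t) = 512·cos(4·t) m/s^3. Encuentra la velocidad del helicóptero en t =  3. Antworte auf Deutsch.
Um dies zu lösen, müssen wir 3 Integrale unserer Gleichung für den Snap s(t) = -1440·t^2 + 120·t + 24 finden. Durch Integration von dem Snap und Verwendung der Anfangsbedingung j(0) = 30, erhalten wir j(t) = -480·t^3 + 60·t^2 + 24·t + 30. Mit ∫j(t)dt und Anwendung von a(0) = -2, finden wir a(t) = -120·t^4 + 20·t^3 + 12·t^2 + 30·t - 2. Mit ∫a(t)dt und Anwendung von v(0) = -4, finden wir v(t) = -24·t^5 + 5·t^4 + 4·t^3 + 15·t^2 - 2·t - 4. Aus der Gleichung für die Geschwindigkeit v(t) = -24·t^5 + 5·t^4 + 4·t^3 + 15·t^2 - 2·t - 4, setzen wir t = 3 ein und erhalten v = -5194.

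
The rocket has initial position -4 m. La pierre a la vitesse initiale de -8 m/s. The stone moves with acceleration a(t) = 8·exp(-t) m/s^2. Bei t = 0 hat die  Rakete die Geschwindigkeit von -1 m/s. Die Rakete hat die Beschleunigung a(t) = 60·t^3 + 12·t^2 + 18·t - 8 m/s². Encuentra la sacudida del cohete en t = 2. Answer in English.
Starting from acceleration a(t) = 60·t^3 + 12·t^2 + 18·t - 8, we take 1 derivative. Taking d/dt of a(t), we find j(t) = 180·t^2 + 24·t + 18. From the given jerk equation j(t) = 180·t^2 + 24·t + 18, we substitute t = 2 to get j = 786.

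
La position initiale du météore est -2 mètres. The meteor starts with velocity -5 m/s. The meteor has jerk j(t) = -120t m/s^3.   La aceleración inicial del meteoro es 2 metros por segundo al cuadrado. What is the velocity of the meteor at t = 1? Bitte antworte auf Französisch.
Nous devons trouver la primitive de notre équation du jerk j(t) = -120·t 2 fois. La primitive du jerk est l'accélération. En utilisant a(0) = 2, nous obtenons a(t) = 2 - 60·t^2. La primitive de l'accélération est la vitesse. En utilisant v(0) = -5, nous obtenons v(t) = -20·t^3 + 2·t - 5. De l'équation de la vitesse v(t) = -20·t^3 + 2·t - 5, nous substituons t = 1 pour obtenir v = -23.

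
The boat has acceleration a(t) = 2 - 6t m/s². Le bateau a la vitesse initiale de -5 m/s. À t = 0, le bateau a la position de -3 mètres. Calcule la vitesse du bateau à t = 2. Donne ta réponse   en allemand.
Um dies zu lösen, müssen wir 1 Integral unserer Gleichung für die Beschleunigung a(t) = 2 - 6·t finden. Das Integral von der Beschleunigung ist die Geschwindigkeit. Mit v(0) = -5 erhalten wir v(t) = -3·t^2 + 2·t - 5. Wir haben die Geschwindigkeit v(t) = -3·t^2 + 2·t - 5. Durch Einsetzen von t = 2: v(2) = -13.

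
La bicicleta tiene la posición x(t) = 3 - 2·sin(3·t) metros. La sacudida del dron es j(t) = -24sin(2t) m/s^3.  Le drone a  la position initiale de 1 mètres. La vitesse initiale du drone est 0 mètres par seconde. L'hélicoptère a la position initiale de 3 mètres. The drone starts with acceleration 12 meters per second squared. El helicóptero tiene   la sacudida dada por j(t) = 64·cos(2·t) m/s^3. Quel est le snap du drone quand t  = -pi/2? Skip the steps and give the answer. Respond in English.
At t = -pi/2, s = 48.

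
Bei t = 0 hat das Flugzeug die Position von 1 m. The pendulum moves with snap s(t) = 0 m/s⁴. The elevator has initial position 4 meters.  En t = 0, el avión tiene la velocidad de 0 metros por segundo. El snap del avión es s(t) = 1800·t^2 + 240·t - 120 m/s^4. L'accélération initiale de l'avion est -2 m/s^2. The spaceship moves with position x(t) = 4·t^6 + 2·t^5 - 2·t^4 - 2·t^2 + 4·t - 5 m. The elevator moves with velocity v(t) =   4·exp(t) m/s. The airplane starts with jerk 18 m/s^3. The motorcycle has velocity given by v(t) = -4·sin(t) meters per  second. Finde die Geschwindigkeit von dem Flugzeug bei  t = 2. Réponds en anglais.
We must find the integral of our snap equation s(t) = 1800·t^2 + 240·t - 120 3 times. The integral of snap, with j(0) = 18, gives jerk: j(t) = 600·t^3 + 120·t^2 - 120·t + 18. Taking ∫j(t)dt and applying a(0) = -2, we find a(t) = 150·t^4 + 40·t^3 - 60·t^2 + 18·t - 2. Finding the antiderivative of a(t) and using v(0) = 0: v(t) = t·(30·t^4 + 10·t^3 - 20·t^2 + 9·t - 2). From the given velocity equation v(t) = t·(30·t^4 + 10·t^3 - 20·t^2 + 9·t - 2), we substitute t = 2 to get v = 992.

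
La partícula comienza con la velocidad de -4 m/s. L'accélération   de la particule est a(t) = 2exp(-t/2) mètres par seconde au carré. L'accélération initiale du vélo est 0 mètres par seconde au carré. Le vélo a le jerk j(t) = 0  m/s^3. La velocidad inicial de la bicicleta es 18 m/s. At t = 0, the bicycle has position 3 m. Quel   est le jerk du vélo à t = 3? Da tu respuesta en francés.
En utilisant j(t) = 0 et en substituant t = 3, nous trouvons j = 0.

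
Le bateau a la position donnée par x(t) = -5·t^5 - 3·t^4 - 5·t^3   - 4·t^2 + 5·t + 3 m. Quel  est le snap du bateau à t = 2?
Pour résoudre ceci, nous devons prendre 4 dérivées de notre équation de la position x(t) = -5·t^5 - 3·t^4 - 5·t^3 - 4·t^2 + 5·t + 3. La dérivée de la position donne la vitesse: v(t) = -25·t^4 - 12·t^3 - 15·t^2 - 8·t + 5. En prenant d/dt de v(t), nous trouvons a(t) = -100·t^3 - 36·t^2 - 30·t - 8. En dérivant l'accélération, nous obtenons le jerk: j(t) = -300·t^2 - 72·t - 30. La dérivée du jerk donne le snap: s(t) = -600·t - 72. Nous avons le snap s(t) = -600·t - 72. En substituant t = 2: s(2) = -1272.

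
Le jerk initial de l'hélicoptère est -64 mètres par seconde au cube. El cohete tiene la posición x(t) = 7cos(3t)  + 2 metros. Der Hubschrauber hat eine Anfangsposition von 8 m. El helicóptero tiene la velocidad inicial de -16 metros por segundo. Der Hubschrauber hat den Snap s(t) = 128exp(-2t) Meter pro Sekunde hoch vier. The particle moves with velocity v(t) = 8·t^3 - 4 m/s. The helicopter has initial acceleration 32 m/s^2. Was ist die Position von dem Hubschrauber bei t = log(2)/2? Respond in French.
En partant du snap s(t) = 128·exp(-2·t), nous prenons 4 primitives. La primitive du snap est le jerk. En utilisant j(0) = -64, nous obtenons j(t) = -64·exp(-2·t). En intégrant le jerk et en utilisant la condition initiale a(0) = 32, nous obtenons a(t) = 32·exp(-2·t). En intégrant l'accélération et en utilisant la condition initiale v(0) = -16, nous obtenons v(t) = -16·exp(-2·t). En prenant ∫v(t)dt et en appliquant x(0) = 8, nous trouvons x(t) = 8·exp(-2·t). Nous avons la position x(t) = 8·exp(-2·t). En substituant t = log(2)/2: x(log(2)/2) = 4.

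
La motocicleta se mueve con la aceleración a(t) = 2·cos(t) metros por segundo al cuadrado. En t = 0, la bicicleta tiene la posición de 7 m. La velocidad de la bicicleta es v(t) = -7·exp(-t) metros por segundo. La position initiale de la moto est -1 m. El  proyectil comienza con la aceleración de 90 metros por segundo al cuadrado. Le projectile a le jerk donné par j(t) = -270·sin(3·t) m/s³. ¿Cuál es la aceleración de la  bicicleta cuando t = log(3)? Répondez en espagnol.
Partiendo de la velocidad v(t) = -7·exp(-t), tomamos 1 derivada. Derivando la velocidad, obtenemos la aceleración: a(t) = 7·exp(-t). De la ecuación de la aceleración a(t) = 7·exp(-t), sustituimos t = log(3) para obtener a = 7/3.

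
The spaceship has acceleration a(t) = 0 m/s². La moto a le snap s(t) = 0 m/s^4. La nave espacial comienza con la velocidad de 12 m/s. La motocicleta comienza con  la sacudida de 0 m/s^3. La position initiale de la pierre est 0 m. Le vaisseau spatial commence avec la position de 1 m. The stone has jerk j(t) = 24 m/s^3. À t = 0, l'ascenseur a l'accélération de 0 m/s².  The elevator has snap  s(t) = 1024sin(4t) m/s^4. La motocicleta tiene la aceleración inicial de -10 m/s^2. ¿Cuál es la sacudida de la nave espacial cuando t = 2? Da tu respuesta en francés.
Nous devons dériver notre équation de l'accélération a(t) = 0 1 fois. En prenant d/dt de a(t), nous trouvons j(t) = 0. Nous avons le jerk j(t) = 0. En substituant t = 2: j(2) = 0.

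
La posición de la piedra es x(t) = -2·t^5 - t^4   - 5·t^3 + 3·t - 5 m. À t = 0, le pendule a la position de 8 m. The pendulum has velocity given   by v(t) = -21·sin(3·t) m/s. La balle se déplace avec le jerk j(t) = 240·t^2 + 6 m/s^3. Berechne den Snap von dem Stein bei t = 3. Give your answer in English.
Starting from position x(t) = -2·t^5 - t^4 - 5·t^3 + 3·t - 5, we take 4 derivatives. Taking d/dt of x(t), we find v(t) = -10·t^4 - 4·t^3 - 15·t^2 + 3. Taking d/dt of v(t), we find a(t) = -40·t^3 - 12·t^2 - 30·t. Differentiating acceleration, we get jerk: j(t) = -120·t^2 - 24·t - 30. The derivative of jerk gives snap: s(t) = -240·t - 24. We have snap s(t) = -240·t - 24. Substituting t = 3: s(3) = -744.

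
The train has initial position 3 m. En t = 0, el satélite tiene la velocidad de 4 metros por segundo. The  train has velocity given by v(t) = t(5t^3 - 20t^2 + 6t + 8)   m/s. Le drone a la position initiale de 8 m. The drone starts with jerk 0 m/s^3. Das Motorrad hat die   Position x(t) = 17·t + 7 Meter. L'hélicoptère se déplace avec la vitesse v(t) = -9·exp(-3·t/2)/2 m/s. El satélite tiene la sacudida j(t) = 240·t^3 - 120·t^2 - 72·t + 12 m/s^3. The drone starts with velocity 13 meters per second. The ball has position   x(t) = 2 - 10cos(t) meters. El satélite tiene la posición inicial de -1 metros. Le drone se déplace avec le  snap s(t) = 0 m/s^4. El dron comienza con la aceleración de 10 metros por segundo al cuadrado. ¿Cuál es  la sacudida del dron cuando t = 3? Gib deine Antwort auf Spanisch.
Para resolver esto, necesitamos tomar 1 antiderivada de nuestra ecuación del snap s(t) = 0. Integrando el snap y usando la condición inicial j(0) = 0, obtenemos j(t) = 0. De la ecuación de la sacudida j(t) = 0, sustituimos t = 3 para obtener j = 0.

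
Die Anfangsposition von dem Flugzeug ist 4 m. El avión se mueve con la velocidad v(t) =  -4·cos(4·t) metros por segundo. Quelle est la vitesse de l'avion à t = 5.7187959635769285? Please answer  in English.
From the given velocity equation v(t) = -4·cos(4·t), we substitute t = 5.7187959635769285 to get v = 2.53614327430941.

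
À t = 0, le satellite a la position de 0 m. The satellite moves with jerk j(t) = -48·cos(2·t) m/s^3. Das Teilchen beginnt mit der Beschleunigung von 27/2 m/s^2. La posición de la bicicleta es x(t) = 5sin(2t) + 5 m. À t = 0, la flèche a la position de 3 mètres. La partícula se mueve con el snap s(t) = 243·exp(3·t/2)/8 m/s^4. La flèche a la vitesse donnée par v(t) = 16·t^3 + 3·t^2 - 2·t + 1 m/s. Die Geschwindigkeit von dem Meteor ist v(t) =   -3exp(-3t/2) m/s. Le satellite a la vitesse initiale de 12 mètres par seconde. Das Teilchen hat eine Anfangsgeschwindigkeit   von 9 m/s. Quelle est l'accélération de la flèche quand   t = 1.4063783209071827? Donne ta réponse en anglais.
We must differentiate our velocity equation v(t) = 16·t^3 + 3·t^2 - 2·t + 1 1 time. Differentiating velocity, we get acceleration: a(t) = 48·t^2 + 6·t - 2. From the given acceleration equation a(t) = 48·t^2 + 6·t - 2, we substitute t = 1.4063783209071827 to get a = 101.377469038293.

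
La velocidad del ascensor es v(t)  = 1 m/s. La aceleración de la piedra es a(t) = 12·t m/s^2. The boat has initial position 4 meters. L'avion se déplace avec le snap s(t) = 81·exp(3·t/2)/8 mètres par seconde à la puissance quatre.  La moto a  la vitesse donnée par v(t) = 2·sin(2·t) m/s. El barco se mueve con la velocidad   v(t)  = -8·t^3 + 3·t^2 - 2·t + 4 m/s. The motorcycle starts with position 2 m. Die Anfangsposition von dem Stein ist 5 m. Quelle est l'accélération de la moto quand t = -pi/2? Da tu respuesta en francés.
Pour résoudre ceci, nous devons prendre 1 dérivée de notre équation de la vitesse v(t) = 2·sin(2·t). La dérivée de la vitesse donne l'accélération: a(t) = 4·cos(2·t). En utilisant a(t) = 4·cos(2·t) et en substituant t = -pi/2, nous trouvons a = -4.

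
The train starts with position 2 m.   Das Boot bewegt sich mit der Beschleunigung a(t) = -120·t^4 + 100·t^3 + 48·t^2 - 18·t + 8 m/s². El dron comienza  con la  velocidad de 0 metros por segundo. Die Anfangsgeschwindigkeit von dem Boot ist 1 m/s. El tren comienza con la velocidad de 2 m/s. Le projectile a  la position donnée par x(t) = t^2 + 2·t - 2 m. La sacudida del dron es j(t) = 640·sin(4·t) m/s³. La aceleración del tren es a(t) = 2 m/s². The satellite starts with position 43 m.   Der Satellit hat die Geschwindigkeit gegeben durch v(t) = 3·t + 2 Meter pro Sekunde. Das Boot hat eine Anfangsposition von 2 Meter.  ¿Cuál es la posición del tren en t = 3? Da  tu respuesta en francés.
Nous devons trouver la primitive de notre équation de l'accélération a(t) = 2 2 fois. En prenant ∫a(t)dt et en appliquant v(0) = 2, nous trouvons v(t) = 2·t + 2. En intégrant la vitesse et en utilisant la condition initiale x(0) = 2, nous obtenons x(t) = t^2 + 2·t + 2. De l'équation de la position x(t) = t^2 + 2·t + 2, nous substituons t = 3 pour obtenir x = 17.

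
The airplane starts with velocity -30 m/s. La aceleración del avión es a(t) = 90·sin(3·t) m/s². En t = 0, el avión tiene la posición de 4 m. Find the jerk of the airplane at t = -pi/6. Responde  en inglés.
We must differentiate our acceleration equation a(t) = 90·sin(3·t) 1 time. Taking d/dt of a(t), we find j(t) = 270·cos(3·t). Using j(t) = 270·cos(3·t) and substituting t = -pi/6, we find j = 0.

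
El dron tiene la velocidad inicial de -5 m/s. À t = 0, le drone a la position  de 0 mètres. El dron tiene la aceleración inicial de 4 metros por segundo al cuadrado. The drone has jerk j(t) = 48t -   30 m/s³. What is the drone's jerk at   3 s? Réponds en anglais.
From the given jerk equation j(t) = 48·t - 30, we substitute t = 3 to get j = 114.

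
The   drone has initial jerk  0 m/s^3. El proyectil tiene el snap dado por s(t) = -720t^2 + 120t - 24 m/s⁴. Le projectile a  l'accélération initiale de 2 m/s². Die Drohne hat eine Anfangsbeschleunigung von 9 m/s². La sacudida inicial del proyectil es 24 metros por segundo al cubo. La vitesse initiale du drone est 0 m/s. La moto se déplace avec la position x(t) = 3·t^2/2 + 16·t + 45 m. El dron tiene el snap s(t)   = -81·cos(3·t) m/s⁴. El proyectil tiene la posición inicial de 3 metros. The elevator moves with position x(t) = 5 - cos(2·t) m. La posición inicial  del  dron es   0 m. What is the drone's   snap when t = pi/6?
Using s(t) = -81·cos(3·t) and substituting t = pi/6, we find s = 0.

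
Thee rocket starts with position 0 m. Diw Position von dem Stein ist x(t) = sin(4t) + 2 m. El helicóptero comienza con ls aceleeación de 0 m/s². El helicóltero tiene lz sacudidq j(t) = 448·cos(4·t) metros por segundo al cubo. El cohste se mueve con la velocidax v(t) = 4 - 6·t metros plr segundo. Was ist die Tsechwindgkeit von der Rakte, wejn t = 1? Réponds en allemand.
Mit v(t) = 4 - 6·t und Einsetzen von t = 1, finden wir v = -2.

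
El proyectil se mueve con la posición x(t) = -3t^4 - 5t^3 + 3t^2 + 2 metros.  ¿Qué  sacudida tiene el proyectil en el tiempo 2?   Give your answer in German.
Ausgehend von der Position x(t) = -3·t^4 - 5·t^3 + 3·t^2 + 2, nehmen wir 3 Ableitungen. Die Ableitung von der Position ergibt die Geschwindigkeit: v(t) = -12·t^3 - 15·t^2 + 6·t. Die Ableitung von der Geschwindigkeit ergibt die Beschleunigung: a(t) = -36·t^2 - 30·t + 6. Mit d/dt von a(t) finden wir j(t) = -72·t - 30. Mit j(t) = -72·t - 30 und Einsetzen von t = 2, finden wir j = -174.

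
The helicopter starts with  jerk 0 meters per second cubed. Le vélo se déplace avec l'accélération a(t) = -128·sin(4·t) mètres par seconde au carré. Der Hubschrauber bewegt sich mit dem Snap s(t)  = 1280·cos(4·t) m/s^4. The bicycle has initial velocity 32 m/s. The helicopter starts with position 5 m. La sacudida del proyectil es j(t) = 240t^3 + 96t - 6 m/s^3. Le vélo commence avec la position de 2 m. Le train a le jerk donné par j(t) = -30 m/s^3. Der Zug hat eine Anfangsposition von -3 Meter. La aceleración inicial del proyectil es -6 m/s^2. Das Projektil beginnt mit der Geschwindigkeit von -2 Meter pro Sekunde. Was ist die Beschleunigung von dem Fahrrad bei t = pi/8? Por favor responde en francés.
Nous avons l'accélération a(t) = -128·sin(4·t). En substituant t = pi/8: a(pi/8) = -128.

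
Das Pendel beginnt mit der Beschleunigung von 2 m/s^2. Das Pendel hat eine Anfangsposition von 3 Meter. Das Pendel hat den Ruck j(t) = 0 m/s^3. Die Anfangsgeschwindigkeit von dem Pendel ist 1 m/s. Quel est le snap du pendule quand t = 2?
En partant du jerk j(t) = 0, nous prenons 1 dérivée. En prenant d/dt de j(t), nous trouvons s(t) = 0. De l'équation du snap s(t) = 0, nous substituons t = 2 pour obtenir s = 0.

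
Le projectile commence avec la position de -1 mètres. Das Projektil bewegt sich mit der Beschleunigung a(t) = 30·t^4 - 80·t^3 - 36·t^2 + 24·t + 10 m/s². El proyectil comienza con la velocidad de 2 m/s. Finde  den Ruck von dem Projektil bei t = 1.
Um dies zu lösen, müssen wir 1 Ableitung unserer Gleichung für die Beschleunigung a(t) = 30·t^4 - 80·t^3 - 36·t^2 + 24·t + 10 nehmen. Die Ableitung von der Beschleunigung ergibt den Ruck: j(t) = 120·t^3 - 240·t^2 - 72·t + 24. Mit j(t) = 120·t^3 - 240·t^2 - 72·t + 24 und Einsetzen von t = 1, finden wir j = -168.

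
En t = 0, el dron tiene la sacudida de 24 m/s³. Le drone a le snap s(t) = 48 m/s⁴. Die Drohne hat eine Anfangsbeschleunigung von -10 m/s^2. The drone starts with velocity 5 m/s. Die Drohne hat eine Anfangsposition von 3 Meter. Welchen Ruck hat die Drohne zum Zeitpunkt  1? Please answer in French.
Nous devons trouver la primitive de notre équation du snap s(t) = 48 1 fois. En intégrant le snap et en utilisant la condition initiale j(0) = 24, nous obtenons j(t) = 48·t + 24. En utilisant j(t) = 48·t + 24 et en substituant t = 1, nous trouvons j = 72.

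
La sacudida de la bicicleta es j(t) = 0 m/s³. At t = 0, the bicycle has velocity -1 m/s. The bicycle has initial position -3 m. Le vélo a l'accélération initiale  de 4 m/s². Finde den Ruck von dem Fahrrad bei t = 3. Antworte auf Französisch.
Nous avons le jerk j(t) = 0. En substituant t = 3: j(3) = 0.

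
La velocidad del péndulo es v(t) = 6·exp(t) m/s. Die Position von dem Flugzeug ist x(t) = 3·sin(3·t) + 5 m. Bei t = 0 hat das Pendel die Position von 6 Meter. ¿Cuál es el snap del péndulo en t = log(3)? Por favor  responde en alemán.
Wir müssen unsere Gleichung für die Geschwindigkeit v(t) = 6·exp(t) 3-mal ableiten. Mit d/dt von v(t) finden wir a(t) = 6·exp(t). Die Ableitung von der Beschleunigung ergibt den Ruck: j(t) = 6·exp(t). Durch Ableiten von dem Ruck erhalten wir den Snap: s(t) = 6·exp(t). Wir haben den Snap s(t) = 6·exp(t). Durch Einsetzen von t = log(3): s(log(3)) = 18.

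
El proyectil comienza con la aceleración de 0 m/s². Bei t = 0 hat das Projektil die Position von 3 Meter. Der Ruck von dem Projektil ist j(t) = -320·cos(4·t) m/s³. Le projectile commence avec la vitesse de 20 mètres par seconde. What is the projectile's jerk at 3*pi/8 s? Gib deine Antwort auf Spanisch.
Tenemos la sacudida j(t) = -320·cos(4·t). Sustituyendo t = 3*pi/8: j(3*pi/8) = 0.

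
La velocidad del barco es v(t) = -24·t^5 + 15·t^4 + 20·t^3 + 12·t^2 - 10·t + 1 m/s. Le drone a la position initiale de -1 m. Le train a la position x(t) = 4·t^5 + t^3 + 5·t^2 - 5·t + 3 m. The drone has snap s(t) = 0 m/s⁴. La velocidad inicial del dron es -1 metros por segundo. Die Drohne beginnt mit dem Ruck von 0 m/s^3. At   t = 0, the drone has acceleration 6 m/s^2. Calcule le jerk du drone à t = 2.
Nous devons intégrer notre équation du snap s(t) = 0 1 fois. La primitive du snap, avec j(0) = 0, donne le jerk: j(t) = 0. En utilisant j(t) = 0 et en substituant t = 2, nous trouvons j = 0.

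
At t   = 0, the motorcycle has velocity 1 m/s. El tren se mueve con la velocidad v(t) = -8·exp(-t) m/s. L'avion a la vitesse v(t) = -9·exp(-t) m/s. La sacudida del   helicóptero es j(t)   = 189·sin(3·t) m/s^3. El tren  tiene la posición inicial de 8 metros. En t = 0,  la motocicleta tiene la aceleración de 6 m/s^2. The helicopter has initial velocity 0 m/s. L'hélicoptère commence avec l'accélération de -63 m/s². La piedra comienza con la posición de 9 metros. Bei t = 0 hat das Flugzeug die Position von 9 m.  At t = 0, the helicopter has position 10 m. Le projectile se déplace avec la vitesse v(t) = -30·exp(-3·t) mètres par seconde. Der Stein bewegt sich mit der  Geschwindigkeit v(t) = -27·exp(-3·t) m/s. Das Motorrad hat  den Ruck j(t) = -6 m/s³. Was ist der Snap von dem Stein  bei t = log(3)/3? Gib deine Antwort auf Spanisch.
Partiendo de la velocidad v(t) = -27·exp(-3·t), tomamos 3 derivadas. Derivando la velocidad, obtenemos la aceleración: a(t) = 81·exp(-3·t). Derivando la aceleración, obtenemos la sacudida: j(t) = -243·exp(-3·t). Derivando la sacudida, obtenemos el snap: s(t) = 729·exp(-3·t). De la ecuación del snap s(t) = 729·exp(-3·t), sustituimos t = log(3)/3 para obtener s = 243.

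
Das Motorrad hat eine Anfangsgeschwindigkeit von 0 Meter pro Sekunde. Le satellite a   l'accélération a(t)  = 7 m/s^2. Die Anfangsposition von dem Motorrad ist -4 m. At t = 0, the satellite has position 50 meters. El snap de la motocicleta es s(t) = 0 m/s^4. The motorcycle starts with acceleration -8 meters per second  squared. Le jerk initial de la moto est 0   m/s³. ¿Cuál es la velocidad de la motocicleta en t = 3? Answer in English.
We must find the integral of our snap equation s(t) = 0 3 times. Taking ∫s(t)dt and applying j(0) = 0, we find j(t) = 0. Integrating jerk and using the initial condition a(0) = -8, we get a(t) = -8. The integral of acceleration, with v(0) = 0, gives velocity: v(t) = -8·t. We have velocity v(t) = -8·t. Substituting t = 3: v(3) = -24.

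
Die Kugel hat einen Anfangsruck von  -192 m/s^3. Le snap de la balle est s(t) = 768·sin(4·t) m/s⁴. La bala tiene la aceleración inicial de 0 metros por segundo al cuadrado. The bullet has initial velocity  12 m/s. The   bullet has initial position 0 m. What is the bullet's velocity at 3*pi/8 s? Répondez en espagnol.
Necesitamos integrar nuestra ecuación del snap s(t) = 768·sin(4·t) 3 veces. La integral del snap es la sacudida. Usando j(0) = -192, obtenemos j(t) = -192·cos(4·t). La integral de la sacudida es la aceleración. Usando a(0) = 0, obtenemos a(t) = -48·sin(4·t). La antiderivada de la aceleración, con v(0) = 12, da la velocidad: v(t) = 12·cos(4·t). Usando v(t) = 12·cos(4·t) y sustituyendo t = 3*pi/8, encontramos v = 0.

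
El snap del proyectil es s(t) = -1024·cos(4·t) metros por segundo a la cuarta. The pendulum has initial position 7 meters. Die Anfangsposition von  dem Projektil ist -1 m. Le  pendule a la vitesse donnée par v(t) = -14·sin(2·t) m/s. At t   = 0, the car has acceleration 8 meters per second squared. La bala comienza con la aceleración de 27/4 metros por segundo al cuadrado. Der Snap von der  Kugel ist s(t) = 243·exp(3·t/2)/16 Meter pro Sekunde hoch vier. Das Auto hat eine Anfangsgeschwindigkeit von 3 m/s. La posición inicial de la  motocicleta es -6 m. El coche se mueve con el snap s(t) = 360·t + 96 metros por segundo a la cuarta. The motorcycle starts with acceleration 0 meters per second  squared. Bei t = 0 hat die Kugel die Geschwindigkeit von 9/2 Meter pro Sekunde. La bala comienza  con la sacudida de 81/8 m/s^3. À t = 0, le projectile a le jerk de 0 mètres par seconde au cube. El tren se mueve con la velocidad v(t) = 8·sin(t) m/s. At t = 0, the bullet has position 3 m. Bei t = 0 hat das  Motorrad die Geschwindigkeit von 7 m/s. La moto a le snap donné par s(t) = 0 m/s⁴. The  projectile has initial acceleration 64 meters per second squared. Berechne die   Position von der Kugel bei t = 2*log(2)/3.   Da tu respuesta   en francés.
Nous devons intégrer notre équation du snap s(t) = 243·exp(3·t/2)/16 4 fois. L'intégrale du snap, avec j(0) = 81/8, donne le jerk: j(t) = 81·exp(3·t/2)/8. L'intégrale du jerk est l'accélération. En utilisant a(0) = 27/4, nous obtenons a(t) = 27·exp(3·t/2)/4. En prenant ∫a(t)dt et en appliquant v(0) = 9/2, nous trouvons v(t) = 9·exp(3·t/2)/2. En prenant ∫v(t)dt et en appliquant x(0) = 3, nous trouvons x(t) = 3·exp(3·t/2). Nous avons la position x(t) = 3·exp(3·t/2). En substituant t = 2*log(2)/3: x(2*log(2)/3) = 6.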